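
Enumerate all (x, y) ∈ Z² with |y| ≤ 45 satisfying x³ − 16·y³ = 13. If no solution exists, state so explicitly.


The equation is x³ - 16y³ = 13. For fixed y, x³ = 16·y³ + 13, so a solution requires the RHS to be a perfect cube.
Strategy: iterate y from -45 to 45, compute RHS = 16·y³ + 13, and check whether it is a (positive or negative) perfect cube.
Check small values of y:
  y = 0: RHS = 13 is not a perfect cube.
  y = 1: RHS = 29 is not a perfect cube.
  y = -1: RHS = -3 is not a perfect cube.
  y = 2: RHS = 141 is not a perfect cube.
  y = -2: RHS = -115 is not a perfect cube.
  y = 3: RHS = 445 is not a perfect cube.
  y = -3: RHS = -419 is not a perfect cube.
Continuing the search up to |y| = 45 finds no solutions either.
No (x, y) in the scanned range satisfies the equation.

No integer solutions with |y| ≤ 45.


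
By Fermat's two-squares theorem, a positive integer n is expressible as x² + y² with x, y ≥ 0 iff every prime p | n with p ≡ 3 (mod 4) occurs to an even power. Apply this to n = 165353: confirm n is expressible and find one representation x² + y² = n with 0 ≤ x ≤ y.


Step 1: Factor n = 165353 = 37 · 41 · 109.
Step 2: Check the mod-4 condition on each prime factor: 37 ≡ 1 (mod 4), exponent 1; 41 ≡ 1 (mod 4), exponent 1; 109 ≡ 1 (mod 4), exponent 1.
All primes ≡ 3 (mod 4) appear to even exponent (or don't appear), so by the two-squares theorem n IS expressible as a sum of two squares.
Step 3: Build a representation. Here n = 37 · 41 · 109 is a product of primes ≡ 1 (mod 4). Each prime p ≡ 1 (mod 4) is itself a sum of two squares; find a² by testing p − a² for a perfect square:
  37: 37 − 1² = 36 = 6² ⇒ 37 = 1² + 6².
  41: 41 − 1² = 40, 41 − 2² = 37, 41 − 3² = 32, 41 − 4² = 25 = 5² ⇒ 41 = 4² + 5².
  109: 109 − 1² = 108, 109 − 2² = 105, 109 − 3² = 100 = 10² ⇒ 109 = 3² + 10².
  Combine using the Brahmagupta–Fibonacci identity (a² + b²)(c² + d²) = (ac − bd)² + (ad + bc)² = (ac + bd)² + (ad − bc)²:
  37 · 41 = 1517: from (1² + 6²)(4² + 5²), take (1·4 − 6·5, 1·5 + 6·4) = (4 − 30, 5 + 24) = (-26, 29); dropping signs (only squares matter) gives (26, 29); check 26² + 29² = 676 + 841 = 1517 ✓.
  1517 · 109 = 165353: from (26² + 29²)(3² + 10²), take (26·3 − 29·10, 26·10 + 29·3) = (78 − 290, 260 + 87) = (-212, 347); dropping signs (only squares matter) gives (212, 347); check 212² + 347² = 44944 + 120409 = 165353 ✓.
Step 4: Order so x ≤ y and verify: 212² + 347² = 44944 + 120409 = 165353 = n. ✓

n = 165353 = 212² + 347² (one valid representation with x ≤ y).


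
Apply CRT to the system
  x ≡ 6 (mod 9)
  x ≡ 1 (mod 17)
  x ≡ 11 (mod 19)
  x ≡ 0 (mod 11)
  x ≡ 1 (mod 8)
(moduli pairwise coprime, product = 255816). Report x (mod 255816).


Product of moduli M = 9 · 17 · 19 · 11 · 8 = 255816.
Merge one congruence at a time:
  Start: x ≡ 6 (mod 9).
  Combine with x ≡ 1 (mod 17); new modulus lcm = 153.
    Write x = 6 + 9·t and substitute into x ≡ 1 (mod 17): 9·t ≡ 1 − 6 = -5 (mod 17).
    Reduce coefficients mod 17: 9·t ≡ 12 (mod 17).
    The inverse of 9 mod 17 is 2 (since 9·2 = 18 = 1·17 + 1), so t ≡ 2·12 = 24 ≡ 7 (mod 17).
    Then x = 6 + 9·7 = 69, valid modulo lcm(9, 17) = 153: x ≡ 69 (mod 153).
  Combine with x ≡ 11 (mod 19); new modulus lcm = 2907.
    Write x = 69 + 153·t and substitute into x ≡ 11 (mod 19): 153·t ≡ 11 − 69 = -58 (mod 19).
    Reduce coefficients mod 19: 1·t ≡ 18 (mod 19).
    So t ≡ 18 (mod 19).
    Then x = 69 + 153·18 = 2823, valid modulo lcm(153, 19) = 2907: x ≡ 2823 (mod 2907).
  Combine with x ≡ 0 (mod 11); new modulus lcm = 31977.
    Write x = 2823 + 2907·t and substitute into x ≡ 0 (mod 11): 2907·t ≡ 0 − 2823 = -2823 (mod 11).
    Reduce coefficients mod 11: 3·t ≡ 4 (mod 11).
    The inverse of 3 mod 11 is 4 (since 3·4 = 12 = 1·11 + 1), so t ≡ 4·4 = 16 ≡ 5 (mod 11).
    Then x = 2823 + 2907·5 = 17358, valid modulo lcm(2907, 11) = 31977: x ≡ 17358 (mod 31977).
  Combine with x ≡ 1 (mod 8); new modulus lcm = 255816.
    Write x = 17358 + 31977·t and substitute into x ≡ 1 (mod 8): 31977·t ≡ 1 − 17358 = -17357 (mod 8).
    Reduce coefficients mod 8: 1·t ≡ 3 (mod 8).
    So t ≡ 3 (mod 8).
    Then x = 17358 + 31977·3 = 113289, valid modulo lcm(31977, 8) = 255816: x ≡ 113289 (mod 255816).
Verify against each original: 113289 mod 9 = 6, 113289 mod 17 = 1, 113289 mod 19 = 11, 113289 mod 11 = 0, 113289 mod 8 = 1.

x ≡ 113289 (mod 255816).


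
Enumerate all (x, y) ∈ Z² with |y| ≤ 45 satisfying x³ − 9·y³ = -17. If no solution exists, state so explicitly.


The equation is x³ - 9y³ = -17. For fixed y, x³ = 9·y³ − 17, so a solution requires the RHS to be a perfect cube.
Strategy: iterate y from -45 to 45, compute RHS = 9·y³ − 17, and check whether it is a (positive or negative) perfect cube.
Check small values of y:
  y = 0: RHS = -17 is not a perfect cube.
  y = 1: RHS = -8 = (-2)³ ⇒ x = -2 works.
  y = -1: RHS = -26 is not a perfect cube.
  y = 2: RHS = 55 is not a perfect cube.
  y = -2: RHS = -89 is not a perfect cube.
  y = 3: RHS = 226 is not a perfect cube.
  y = -3: RHS = -260 is not a perfect cube.
Continuing, at y = 25: RHS = 140608 = (52)³ ⇒ x = 52 works.
Searching the remaining y in |y| ≤ 45 finds no further solutions.
Collected solutions: (-2, 1), (52, 25).

Solutions (with |y| ≤ 45): (-2, 1), (52, 25).


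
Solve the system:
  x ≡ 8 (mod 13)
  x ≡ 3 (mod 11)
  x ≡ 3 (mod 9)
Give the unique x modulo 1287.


Moduli 13, 11, 9 are pairwise coprime; by CRT there is a unique solution modulo M = 13 · 11 · 9 = 1287.
Solve pairwise, accumulating the modulus:
  Start with x ≡ 8 (mod 13).
  Combine with x ≡ 3 (mod 11): since gcd(13, 11) = 1, we get a unique residue mod 143.
    Write x = 8 + 13·t and substitute into x ≡ 3 (mod 11): 13·t ≡ 3 − 8 = -5 (mod 11).
    Reduce coefficients mod 11: 2·t ≡ 6 (mod 11).
    The inverse of 2 mod 11 is 6 (since 2·6 = 12 = 1·11 + 1), so t ≡ 6·6 = 36 ≡ 3 (mod 11).
    Then x = 8 + 13·3 = 47, valid modulo lcm(13, 11) = 143: x ≡ 47 (mod 143).
  Combine with x ≡ 3 (mod 9): since gcd(143, 9) = 1, we get a unique residue mod 1287.
    Write x = 47 + 143·t and substitute into x ≡ 3 (mod 9): 143·t ≡ 3 − 47 = -44 (mod 9).
    Reduce coefficients mod 9: 8·t ≡ 1 (mod 9).
    The inverse of 8 mod 9 is 8 (since 8·8 = 64 = 7·9 + 1), so t ≡ 8·1 = 8 ≡ 8 (mod 9).
    Then x = 47 + 143·8 = 1191, valid modulo lcm(143, 9) = 1287: x ≡ 1191 (mod 1287).
Verify: 1191 mod 13 = 8 ✓, 1191 mod 11 = 3 ✓, 1191 mod 9 = 3 ✓.

x ≡ 1191 (mod 1287).


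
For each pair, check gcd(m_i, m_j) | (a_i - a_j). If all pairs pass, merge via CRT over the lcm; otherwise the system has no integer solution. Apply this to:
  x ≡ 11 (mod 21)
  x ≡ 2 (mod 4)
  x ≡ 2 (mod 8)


Moduli 21, 4, 8 are not pairwise coprime, so CRT works modulo lcm(m_i) when all pairwise compatibility conditions hold.
Pairwise compatibility: gcd(m_i, m_j) must divide a_i - a_j for every pair.
Merge one congruence at a time:
  Start: x ≡ 11 (mod 21).
  Combine with x ≡ 2 (mod 4): gcd(21, 4) = 1; 2 - 11 = -9, which IS divisible by 1, so compatible.
    Write x = 11 + 21·t and substitute into x ≡ 2 (mod 4): 21·t ≡ 2 − 11 = -9 (mod 4).
    Reduce coefficients mod 4: 1·t ≡ 3 (mod 4).
    So t ≡ 3 (mod 4).
    Then x = 11 + 21·3 = 74, valid modulo lcm(21, 4) = 84: x ≡ 74 (mod 84).
  Combine with x ≡ 2 (mod 8): gcd(84, 8) = 4; 2 - 74 = -72, which IS divisible by 4, so compatible.
    Write x = 74 + 84·t and substitute into x ≡ 2 (mod 8): 84·t ≡ 2 − 74 = -72 (mod 8).
    Divide the congruence (and modulus) by g = 4: 21·t ≡ -18 (mod 2).
    Reduce coefficients mod 2: 1·t ≡ 0 (mod 2).
    So t ≡ 0 (mod 2).
    Then x = 74 + 84·0 = 74, valid modulo lcm(84, 8) = 168: x ≡ 74 (mod 168).
Verify: 74 mod 21 = 11, 74 mod 4 = 2, 74 mod 8 = 2.

x ≡ 74 (mod 168).


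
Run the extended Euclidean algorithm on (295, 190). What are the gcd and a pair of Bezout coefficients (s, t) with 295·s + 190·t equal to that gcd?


Euclidean algorithm on (295, 190) — divide until remainder is 0:
  295 = 1 · 190 + 105
  190 = 1 · 105 + 85
  105 = 1 · 85 + 20
  85 = 4 · 20 + 5
  20 = 4 · 5 + 0
gcd(295, 190) = 5.
Track Bezout coefficients alongside the remainders: start with r₀ = 295 = a·1 + b·0 (s = 1, t = 0) and r₁ = 190 = a·0 + b·1 (s = 0, t = 1); each new remainder r_{k+1} = r_{k-1} − q_k·r_k inherits s_{k+1} = s_{k-1} − q_k·s_k, t_{k+1} = t_{k-1} − q_k·t_k, so r_k = a·s_k + b·t_k at every step:
  q = 1: r = 105, s = 1 − 1·0 = 1, t = 0 − 1·1 = -1  (check: 295·1 + 190·(-1) = 105)
  q = 1: r = 85, s = 0 − 1·1 = -1, t = 1 − 1·(-1) = 2  (check: 295·(-1) + 190·2 = 85)
  q = 1: r = 20, s = 1 − 1·(-1) = 2, t = -1 − 1·2 = -3  (check: 295·2 + 190·(-3) = 20)
  q = 4: r = 5, s = -1 − 4·2 = -9, t = 2 − 4·(-3) = 14  (check: 295·(-9) + 190·14 = 5)
The row with r = 5 (the gcd) gives the Bezout coefficients s = -9, t = 14.
Result: 295 · (-9) + 190 · (14) = 5.

gcd(295, 190) = 5; s = -9, t = 14 (check: 295·(-9) + 190·14 = 5).


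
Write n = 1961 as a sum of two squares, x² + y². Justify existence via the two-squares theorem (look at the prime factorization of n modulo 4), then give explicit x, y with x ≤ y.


Step 1: Factor n = 1961 = 37 · 53.
Step 2: Check the mod-4 condition on each prime factor: 37 ≡ 1 (mod 4), exponent 1; 53 ≡ 1 (mod 4), exponent 1.
All primes ≡ 3 (mod 4) appear to even exponent (or don't appear), so by the two-squares theorem n IS expressible as a sum of two squares.
Step 3: Build a representation. Here n = 37 · 53 is a product of primes ≡ 1 (mod 4). Each prime p ≡ 1 (mod 4) is itself a sum of two squares; find a² by testing p − a² for a perfect square:
  37: 37 − 1² = 36 = 6² ⇒ 37 = 1² + 6².
  53: 53 − 1² = 52, 53 − 2² = 49 = 7² ⇒ 53 = 2² + 7².
  Combine using the Brahmagupta–Fibonacci identity (a² + b²)(c² + d²) = (ac − bd)² + (ad + bc)² = (ac + bd)² + (ad − bc)²:
  37 · 53 = 1961: from (1² + 6²)(2² + 7²), take (1·2 − 6·7, 1·7 + 6·2) = (2 − 42, 7 + 12) = (-40, 19); dropping signs (only squares matter) gives (40, 19); check 40² + 19² = 1600 + 361 = 1961 ✓.
Step 4: Order so x ≤ y and verify: 19² + 40² = 361 + 1600 = 1961 = n. ✓

n = 1961 = 19² + 40² (one valid representation with x ≤ y).


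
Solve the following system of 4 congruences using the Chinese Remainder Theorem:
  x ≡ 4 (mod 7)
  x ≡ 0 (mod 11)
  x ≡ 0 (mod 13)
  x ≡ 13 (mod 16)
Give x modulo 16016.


Product of moduli M = 7 · 11 · 13 · 16 = 16016.
Merge one congruence at a time:
  Start: x ≡ 4 (mod 7).
  Combine with x ≡ 0 (mod 11); new modulus lcm = 77.
    Write x = 4 + 7·t and substitute into x ≡ 0 (mod 11): 7·t ≡ 0 − 4 = -4 (mod 11).
    Reduce coefficients mod 11: 7·t ≡ 7 (mod 11).
    The inverse of 7 mod 11 is 8 (since 7·8 = 56 = 5·11 + 1), so t ≡ 8·7 = 56 ≡ 1 (mod 11).
    Then x = 4 + 7·1 = 11, valid modulo lcm(7, 11) = 77: x ≡ 11 (mod 77).
  Combine with x ≡ 0 (mod 13); new modulus lcm = 1001.
    Write x = 11 + 77·t and substitute into x ≡ 0 (mod 13): 77·t ≡ 0 − 11 = -11 (mod 13).
    Reduce coefficients mod 13: 12·t ≡ 2 (mod 13).
    The inverse of 12 mod 13 is 12 (since 12·12 = 144 = 11·13 + 1), so t ≡ 12·2 = 24 ≡ 11 (mod 13).
    Then x = 11 + 77·11 = 858, valid modulo lcm(77, 13) = 1001: x ≡ 858 (mod 1001).
  Combine with x ≡ 13 (mod 16); new modulus lcm = 16016.
    Write x = 858 + 1001·t and substitute into x ≡ 13 (mod 16): 1001·t ≡ 13 − 858 = -845 (mod 16).
    Reduce coefficients mod 16: 9·t ≡ 3 (mod 16).
    The inverse of 9 mod 16 is 9 (since 9·9 = 81 = 5·16 + 1), so t ≡ 9·3 = 27 ≡ 11 (mod 16).
    Then x = 858 + 1001·11 = 11869, valid modulo lcm(1001, 16) = 16016: x ≡ 11869 (mod 16016).
Verify against each original: 11869 mod 7 = 4, 11869 mod 11 = 0, 11869 mod 13 = 0, 11869 mod 16 = 13.

x ≡ 11869 (mod 16016).


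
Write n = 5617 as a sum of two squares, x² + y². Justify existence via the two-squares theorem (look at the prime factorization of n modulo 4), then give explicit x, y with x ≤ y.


Step 1: Factor n = 5617 = 41 · 137.
Step 2: Check the mod-4 condition on each prime factor: 41 ≡ 1 (mod 4), exponent 1; 137 ≡ 1 (mod 4), exponent 1.
All primes ≡ 3 (mod 4) appear to even exponent (or don't appear), so by the two-squares theorem n IS expressible as a sum of two squares.
Step 3: Build a representation. Here n = 41 · 137 is a product of primes ≡ 1 (mod 4). Each prime p ≡ 1 (mod 4) is itself a sum of two squares; find a² by testing p − a² for a perfect square:
  41: 41 − 1² = 40, 41 − 2² = 37, 41 − 3² = 32, 41 − 4² = 25 = 5² ⇒ 41 = 4² + 5².
  137: 137 − 1² = 136, 137 − 2² = 133, 137 − 3² = 128, 137 − 4² = 121 = 11² ⇒ 137 = 4² + 11².
  Combine using the Brahmagupta–Fibonacci identity (a² + b²)(c² + d²) = (ac − bd)² + (ad + bc)² = (ac + bd)² + (ad − bc)²:
  41 · 137 = 5617: from (4² + 5²)(4² + 11²), take (4·4 − 5·11, 4·11 + 5·4) = (16 − 55, 44 + 20) = (-39, 64); dropping signs (only squares matter) gives (39, 64); check 39² + 64² = 1521 + 4096 = 5617 ✓.
Step 4: Order so x ≤ y and verify: 39² + 64² = 1521 + 4096 = 5617 = n. ✓

n = 5617 = 39² + 64² (one valid representation with x ≤ y).


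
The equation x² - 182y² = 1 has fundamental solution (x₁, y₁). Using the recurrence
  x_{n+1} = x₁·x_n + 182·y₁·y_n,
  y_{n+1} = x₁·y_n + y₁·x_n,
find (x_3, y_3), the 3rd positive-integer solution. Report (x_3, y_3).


Step 1: Find the fundamental solution (x₁, y₁) of x² - 182y² = 1.
  Expand √182 as a continued fraction. a₀ = ⌊√182⌋ = 13; iterate m_{k+1} = d_k·a_k − m_k, d_{k+1} = (182 − m_{k+1}²)/d_k, a_{k+1} = ⌊(a₀ + m_{k+1})/d_{k+1}⌋ (starting m₀ = 0, d₀ = 1), with convergents p_k = a_k·p_{k-1} + p_{k-2}, q_k = a_k·q_{k-1} + q_{k-2} (p₋₁ = 1, q₋₁ = 0):
  k = 0: a₀ = 13; p₀/q₀ = 13/1; p₀² − 182·q₀² = 169 − 182 = -13.
  k = 1: m = 13, d = 13, a = ⌊(13 + 13)/13⌋ = 2; p/q = (2·13 + 1)/(2·1 + 0) = 27/2; p² − 182·q² = 729 − 728 = 1.
  The first convergent with p² − 182·q² = 1 gives the fundamental solution (x₁, y₁) = (27, 2).
Step 2: Apply the recurrence (x_{n+1}, y_{n+1}) = (x₁x_n + 182y₁y_n, x₁y_n + y₁x_n) repeatedly.
  From (x_1, y_1) = (27, 2): x_2 = 27·27 + 182·2·2 = 1457; y_2 = 27·2 + 2·27 = 108.
  From (x_2, y_2) = (1457, 108): x_3 = 27·1457 + 182·2·108 = 78651; y_3 = 27·108 + 2·1457 = 5830.
Step 3: Verify x_3² - 182·y_3² = 6185979801 - 6185979800 = 1 (should be 1). ✓

(x_1, y_1) = (27, 2); (x_3, y_3) = (78651, 5830).


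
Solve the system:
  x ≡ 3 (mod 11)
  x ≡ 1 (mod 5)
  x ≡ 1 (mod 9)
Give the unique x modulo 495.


Moduli 11, 5, 9 are pairwise coprime; by CRT there is a unique solution modulo M = 11 · 5 · 9 = 495.
Solve pairwise, accumulating the modulus:
  Start with x ≡ 3 (mod 11).
  Combine with x ≡ 1 (mod 5): since gcd(11, 5) = 1, we get a unique residue mod 55.
    Write x = 3 + 11·t and substitute into x ≡ 1 (mod 5): 11·t ≡ 1 − 3 = -2 (mod 5).
    Reduce coefficients mod 5: 1·t ≡ 3 (mod 5).
    So t ≡ 3 (mod 5).
    Then x = 3 + 11·3 = 36, valid modulo lcm(11, 5) = 55: x ≡ 36 (mod 55).
  Combine with x ≡ 1 (mod 9): since gcd(55, 9) = 1, we get a unique residue mod 495.
    Write x = 36 + 55·t and substitute into x ≡ 1 (mod 9): 55·t ≡ 1 − 36 = -35 (mod 9).
    Reduce coefficients mod 9: 1·t ≡ 1 (mod 9).
    So t ≡ 1 (mod 9).
    Then x = 36 + 55·1 = 91, valid modulo lcm(55, 9) = 495: x ≡ 91 (mod 495).
Verify: 91 mod 11 = 3 ✓, 91 mod 5 = 1 ✓, 91 mod 9 = 1 ✓.

x ≡ 91 (mod 495).


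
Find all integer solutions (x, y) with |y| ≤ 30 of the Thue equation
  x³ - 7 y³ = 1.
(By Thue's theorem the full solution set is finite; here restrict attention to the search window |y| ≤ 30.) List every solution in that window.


The equation is x³ - 7y³ = 1. For fixed y, x³ = 7·y³ + 1, so a solution requires the RHS to be a perfect cube.
Strategy: iterate y from -30 to 30, compute RHS = 7·y³ + 1, and check whether it is a (positive or negative) perfect cube.
Check small values of y:
  y = 0: RHS = 1 = (1)³ ⇒ x = 1 works.
  y = 1: RHS = 8 = (2)³ ⇒ x = 2 works.
  y = -1: RHS = -6 is not a perfect cube.
  y = 2: RHS = 57 is not a perfect cube.
  y = -2: RHS = -55 is not a perfect cube.
  y = 3: RHS = 190 is not a perfect cube.
  y = -3: RHS = -188 is not a perfect cube.
Continuing the search up to |y| = 30 finds no further solutions beyond those listed.
Collected solutions: (1, 0), (2, 1).

Solutions (with |y| ≤ 30): (1, 0), (2, 1).


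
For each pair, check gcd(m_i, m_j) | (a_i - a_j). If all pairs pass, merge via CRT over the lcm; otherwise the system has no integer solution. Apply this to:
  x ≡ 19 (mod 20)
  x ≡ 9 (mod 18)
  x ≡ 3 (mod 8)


Moduli 20, 18, 8 are not pairwise coprime, so CRT works modulo lcm(m_i) when all pairwise compatibility conditions hold.
Pairwise compatibility: gcd(m_i, m_j) must divide a_i - a_j for every pair.
Merge one congruence at a time:
  Start: x ≡ 19 (mod 20).
  Combine with x ≡ 9 (mod 18): gcd(20, 18) = 2; 9 - 19 = -10, which IS divisible by 2, so compatible.
    Write x = 19 + 20·t and substitute into x ≡ 9 (mod 18): 20·t ≡ 9 − 19 = -10 (mod 18).
    Divide the congruence (and modulus) by g = 2: 10·t ≡ -5 (mod 9).
    Reduce coefficients mod 9: 1·t ≡ 4 (mod 9).
    So t ≡ 4 (mod 9).
    Then x = 19 + 20·4 = 99, valid modulo lcm(20, 18) = 180: x ≡ 99 (mod 180).
  Combine with x ≡ 3 (mod 8): gcd(180, 8) = 4; 3 - 99 = -96, which IS divisible by 4, so compatible.
    Write x = 99 + 180·t and substitute into x ≡ 3 (mod 8): 180·t ≡ 3 − 99 = -96 (mod 8).
    Divide the congruence (and modulus) by g = 4: 45·t ≡ -24 (mod 2).
    Reduce coefficients mod 2: 1·t ≡ 0 (mod 2).
    So t ≡ 0 (mod 2).
    Then x = 99 + 180·0 = 99, valid modulo lcm(180, 8) = 360: x ≡ 99 (mod 360).
Verify: 99 mod 20 = 19, 99 mod 18 = 9, 99 mod 8 = 3.

x ≡ 99 (mod 360).


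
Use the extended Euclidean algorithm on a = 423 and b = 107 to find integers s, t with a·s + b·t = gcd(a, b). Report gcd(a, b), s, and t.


Euclidean algorithm on (423, 107) — divide until remainder is 0:
  423 = 3 · 107 + 102
  107 = 1 · 102 + 5
  102 = 20 · 5 + 2
  5 = 2 · 2 + 1
  2 = 2 · 1 + 0
gcd(423, 107) = 1.
Track Bezout coefficients alongside the remainders: start with r₀ = 423 = a·1 + b·0 (s = 1, t = 0) and r₁ = 107 = a·0 + b·1 (s = 0, t = 1); each new remainder r_{k+1} = r_{k-1} − q_k·r_k inherits s_{k+1} = s_{k-1} − q_k·s_k, t_{k+1} = t_{k-1} − q_k·t_k, so r_k = a·s_k + b·t_k at every step:
  q = 3: r = 102, s = 1 − 3·0 = 1, t = 0 − 3·1 = -3  (check: 423·1 + 107·(-3) = 102)
  q = 1: r = 5, s = 0 − 1·1 = -1, t = 1 − 1·(-3) = 4  (check: 423·(-1) + 107·4 = 5)
  q = 20: r = 2, s = 1 − 20·(-1) = 21, t = -3 − 20·4 = -83  (check: 423·21 + 107·(-83) = 2)
  q = 2: r = 1, s = -1 − 2·21 = -43, t = 4 − 2·(-83) = 170  (check: 423·(-43) + 107·170 = 1)
The row with r = 1 (the gcd) gives the Bezout coefficients s = -43, t = 170.
Result: 423 · (-43) + 107 · (170) = 1.

gcd(423, 107) = 1; s = -43, t = 170 (check: 423·(-43) + 107·170 = 1).


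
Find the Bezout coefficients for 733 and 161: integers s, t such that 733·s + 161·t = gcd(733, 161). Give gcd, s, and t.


Euclidean algorithm on (733, 161) — divide until remainder is 0:
  733 = 4 · 161 + 89
  161 = 1 · 89 + 72
  89 = 1 · 72 + 17
  72 = 4 · 17 + 4
  17 = 4 · 4 + 1
  4 = 4 · 1 + 0
gcd(733, 161) = 1.
Track Bezout coefficients alongside the remainders: start with r₀ = 733 = a·1 + b·0 (s = 1, t = 0) and r₁ = 161 = a·0 + b·1 (s = 0, t = 1); each new remainder r_{k+1} = r_{k-1} − q_k·r_k inherits s_{k+1} = s_{k-1} − q_k·s_k, t_{k+1} = t_{k-1} − q_k·t_k, so r_k = a·s_k + b·t_k at every step:
  q = 4: r = 89, s = 1 − 4·0 = 1, t = 0 − 4·1 = -4  (check: 733·1 + 161·(-4) = 89)
  q = 1: r = 72, s = 0 − 1·1 = -1, t = 1 − 1·(-4) = 5  (check: 733·(-1) + 161·5 = 72)
  q = 1: r = 17, s = 1 − 1·(-1) = 2, t = -4 − 1·5 = -9  (check: 733·2 + 161·(-9) = 17)
  q = 4: r = 4, s = -1 − 4·2 = -9, t = 5 − 4·(-9) = 41  (check: 733·(-9) + 161·41 = 4)
  q = 4: r = 1, s = 2 − 4·(-9) = 38, t = -9 − 4·41 = -173  (check: 733·38 + 161·(-173) = 1)
The row with r = 1 (the gcd) gives the Bezout coefficients s = 38, t = -173.
Result: 733 · (38) + 161 · (-173) = 1.

gcd(733, 161) = 1; s = 38, t = -173 (check: 733·38 + 161·(-173) = 1).


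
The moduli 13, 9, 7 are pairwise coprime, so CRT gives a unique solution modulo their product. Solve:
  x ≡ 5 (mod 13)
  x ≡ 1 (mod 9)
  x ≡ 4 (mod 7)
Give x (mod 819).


Moduli 13, 9, 7 are pairwise coprime; by CRT there is a unique solution modulo M = 13 · 9 · 7 = 819.
Solve pairwise, accumulating the modulus:
  Start with x ≡ 5 (mod 13).
  Combine with x ≡ 1 (mod 9): since gcd(13, 9) = 1, we get a unique residue mod 117.
    Write x = 5 + 13·t and substitute into x ≡ 1 (mod 9): 13·t ≡ 1 − 5 = -4 (mod 9).
    Reduce coefficients mod 9: 4·t ≡ 5 (mod 9).
    The inverse of 4 mod 9 is 7 (since 4·7 = 28 = 3·9 + 1), so t ≡ 7·5 = 35 ≡ 8 (mod 9).
    Then x = 5 + 13·8 = 109, valid modulo lcm(13, 9) = 117: x ≡ 109 (mod 117).
  Combine with x ≡ 4 (mod 7): since gcd(117, 7) = 1, we get a unique residue mod 819.
    Write x = 109 + 117·t and substitute into x ≡ 4 (mod 7): 117·t ≡ 4 − 109 = -105 (mod 7).
    Reduce coefficients mod 7: 5·t ≡ 0 (mod 7).
    The inverse of 5 mod 7 is 3 (since 5·3 = 15 = 2·7 + 1), so t ≡ 3·0 = 0 ≡ 0 (mod 7).
    Then x = 109 + 117·0 = 109, valid modulo lcm(117, 7) = 819: x ≡ 109 (mod 819).
Verify: 109 mod 13 = 5 ✓, 109 mod 9 = 1 ✓, 109 mod 7 = 4 ✓.

x ≡ 109 (mod 819).


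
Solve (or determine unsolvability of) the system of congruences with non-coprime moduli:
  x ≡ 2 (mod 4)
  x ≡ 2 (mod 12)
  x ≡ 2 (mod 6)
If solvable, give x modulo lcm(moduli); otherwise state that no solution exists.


Moduli 4, 12, 6 are not pairwise coprime, so CRT works modulo lcm(m_i) when all pairwise compatibility conditions hold.
Pairwise compatibility: gcd(m_i, m_j) must divide a_i - a_j for every pair.
Merge one congruence at a time:
  Start: x ≡ 2 (mod 4).
  Combine with x ≡ 2 (mod 12): gcd(4, 12) = 4; 2 - 2 = 0, which IS divisible by 4, so compatible.
    Write x = 2 + 4·t and substitute into x ≡ 2 (mod 12): 4·t ≡ 2 − 2 = 0 (mod 12).
    Divide the congruence (and modulus) by g = 4: 1·t ≡ 0 (mod 3).
    So t ≡ 0 (mod 3).
    Then x = 2 + 4·0 = 2, valid modulo lcm(4, 12) = 12: x ≡ 2 (mod 12).
  Combine with x ≡ 2 (mod 6): gcd(12, 6) = 6; 2 - 2 = 0, which IS divisible by 6, so compatible.
    Write x = 2 + 12·t and substitute into x ≡ 2 (mod 6): 12·t ≡ 2 − 2 = 0 (mod 6).
    Divide the congruence (and modulus) by g = 6: 2·t ≡ 0 (mod 1).
    Modulo 1 every t works; take t = 0.
    Then x = 2 + 12·0 = 2, valid modulo lcm(12, 6) = 12: x ≡ 2 (mod 12).
Verify: 2 mod 4 = 2, 2 mod 12 = 2, 2 mod 6 = 2.

x ≡ 2 (mod 12).


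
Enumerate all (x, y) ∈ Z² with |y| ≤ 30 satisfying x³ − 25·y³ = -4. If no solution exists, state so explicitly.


The equation is x³ - 25y³ = -4. For fixed y, x³ = 25·y³ − 4, so a solution requires the RHS to be a perfect cube.
Strategy: iterate y from -30 to 30, compute RHS = 25·y³ − 4, and check whether it is a (positive or negative) perfect cube.
Check small values of y:
  y = 0: RHS = -4 is not a perfect cube.
  y = 1: RHS = 21 is not a perfect cube.
  y = -1: RHS = -29 is not a perfect cube.
  y = 2: RHS = 196 is not a perfect cube.
  y = -2: RHS = -204 is not a perfect cube.
  y = 3: RHS = 671 is not a perfect cube.
  y = -3: RHS = -679 is not a perfect cube.
Continuing the search up to |y| = 30 finds no solutions either.
No (x, y) in the scanned range satisfies the equation.

No integer solutions with |y| ≤ 30.


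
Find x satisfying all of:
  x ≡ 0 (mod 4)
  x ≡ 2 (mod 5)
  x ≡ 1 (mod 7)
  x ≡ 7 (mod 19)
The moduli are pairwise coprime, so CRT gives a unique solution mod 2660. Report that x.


Product of moduli M = 4 · 5 · 7 · 19 = 2660.
Merge one congruence at a time:
  Start: x ≡ 0 (mod 4).
  Combine with x ≡ 2 (mod 5); new modulus lcm = 20.
    Write x = 0 + 4·t and substitute into x ≡ 2 (mod 5): 4·t ≡ 2 − 0 = 2 (mod 5).
    The inverse of 4 mod 5 is 4 (since 4·4 = 16 = 3·5 + 1), so t ≡ 4·2 = 8 ≡ 3 (mod 5).
    Then x = 0 + 4·3 = 12, valid modulo lcm(4, 5) = 20: x ≡ 12 (mod 20).
  Combine with x ≡ 1 (mod 7); new modulus lcm = 140.
    Write x = 12 + 20·t and substitute into x ≡ 1 (mod 7): 20·t ≡ 1 − 12 = -11 (mod 7).
    Reduce coefficients mod 7: 6·t ≡ 3 (mod 7).
    The inverse of 6 mod 7 is 6 (since 6·6 = 36 = 5·7 + 1), so t ≡ 6·3 = 18 ≡ 4 (mod 7).
    Then x = 12 + 20·4 = 92, valid modulo lcm(20, 7) = 140: x ≡ 92 (mod 140).
  Combine with x ≡ 7 (mod 19); new modulus lcm = 2660.
    Write x = 92 + 140·t and substitute into x ≡ 7 (mod 19): 140·t ≡ 7 − 92 = -85 (mod 19).
    Reduce coefficients mod 19: 7·t ≡ 10 (mod 19).
    The inverse of 7 mod 19 is 11 (since 7·11 = 77 = 4·19 + 1), so t ≡ 11·10 = 110 ≡ 15 (mod 19).
    Then x = 92 + 140·15 = 2192, valid modulo lcm(140, 19) = 2660: x ≡ 2192 (mod 2660).
Verify against each original: 2192 mod 4 = 0, 2192 mod 5 = 2, 2192 mod 7 = 1, 2192 mod 19 = 7.

x ≡ 2192 (mod 2660).


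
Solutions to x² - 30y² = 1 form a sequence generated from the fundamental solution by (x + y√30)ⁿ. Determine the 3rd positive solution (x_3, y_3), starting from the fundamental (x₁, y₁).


Step 1: Find the fundamental solution (x₁, y₁) of x² - 30y² = 1.
  Expand √30 as a continued fraction. a₀ = ⌊√30⌋ = 5; iterate m_{k+1} = d_k·a_k − m_k, d_{k+1} = (30 − m_{k+1}²)/d_k, a_{k+1} = ⌊(a₀ + m_{k+1})/d_{k+1}⌋ (starting m₀ = 0, d₀ = 1), with convergents p_k = a_k·p_{k-1} + p_{k-2}, q_k = a_k·q_{k-1} + q_{k-2} (p₋₁ = 1, q₋₁ = 0):
  k = 0: a₀ = 5; p₀/q₀ = 5/1; p₀² − 30·q₀² = 25 − 30 = -5.
  k = 1: m = 5, d = 5, a = ⌊(5 + 5)/5⌋ = 2; p/q = (2·5 + 1)/(2·1 + 0) = 11/2; p² − 30·q² = 121 − 120 = 1.
  The first convergent with p² − 30·q² = 1 gives the fundamental solution (x₁, y₁) = (11, 2).
Step 2: Apply the recurrence (x_{n+1}, y_{n+1}) = (x₁x_n + 30y₁y_n, x₁y_n + y₁x_n) repeatedly.
  From (x_1, y_1) = (11, 2): x_2 = 11·11 + 30·2·2 = 241; y_2 = 11·2 + 2·11 = 44.
  From (x_2, y_2) = (241, 44): x_3 = 11·241 + 30·2·44 = 5291; y_3 = 11·44 + 2·241 = 966.
Step 3: Verify x_3² - 30·y_3² = 27994681 - 27994680 = 1 (should be 1). ✓

(x_1, y_1) = (11, 2); (x_3, y_3) = (5291, 966).


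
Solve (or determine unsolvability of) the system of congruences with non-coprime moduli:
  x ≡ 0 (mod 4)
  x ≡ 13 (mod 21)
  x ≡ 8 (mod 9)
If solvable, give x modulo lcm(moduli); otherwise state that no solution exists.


Moduli 4, 21, 9 are not pairwise coprime, so CRT works modulo lcm(m_i) when all pairwise compatibility conditions hold.
Pairwise compatibility: gcd(m_i, m_j) must divide a_i - a_j for every pair.
Merge one congruence at a time:
  Start: x ≡ 0 (mod 4).
  Combine with x ≡ 13 (mod 21): gcd(4, 21) = 1; 13 - 0 = 13, which IS divisible by 1, so compatible.
    Write x = 0 + 4·t and substitute into x ≡ 13 (mod 21): 4·t ≡ 13 − 0 = 13 (mod 21).
    The inverse of 4 mod 21 is 16 (since 4·16 = 64 = 3·21 + 1), so t ≡ 16·13 = 208 ≡ 19 (mod 21).
    Then x = 0 + 4·19 = 76, valid modulo lcm(4, 21) = 84: x ≡ 76 (mod 84).
  Combine with x ≡ 8 (mod 9): gcd(84, 9) = 3, and 8 - 76 = -68 is NOT divisible by 3.
    ⇒ system is inconsistent (no integer solution).

No solution (the system is inconsistent).


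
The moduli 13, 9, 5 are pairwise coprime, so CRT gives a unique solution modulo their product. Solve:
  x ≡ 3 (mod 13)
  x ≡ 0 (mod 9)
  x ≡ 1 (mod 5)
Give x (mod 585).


Moduli 13, 9, 5 are pairwise coprime; by CRT there is a unique solution modulo M = 13 · 9 · 5 = 585.
Solve pairwise, accumulating the modulus:
  Start with x ≡ 3 (mod 13).
  Combine with x ≡ 0 (mod 9): since gcd(13, 9) = 1, we get a unique residue mod 117.
    Write x = 3 + 13·t and substitute into x ≡ 0 (mod 9): 13·t ≡ 0 − 3 = -3 (mod 9).
    Reduce coefficients mod 9: 4·t ≡ 6 (mod 9).
    The inverse of 4 mod 9 is 7 (since 4·7 = 28 = 3·9 + 1), so t ≡ 7·6 = 42 ≡ 6 (mod 9).
    Then x = 3 + 13·6 = 81, valid modulo lcm(13, 9) = 117: x ≡ 81 (mod 117).
  Combine with x ≡ 1 (mod 5): since gcd(117, 5) = 1, we get a unique residue mod 585.
    Write x = 81 + 117·t and substitute into x ≡ 1 (mod 5): 117·t ≡ 1 − 81 = -80 (mod 5).
    Reduce coefficients mod 5: 2·t ≡ 0 (mod 5).
    The inverse of 2 mod 5 is 3 (since 2·3 = 6 = 1·5 + 1), so t ≡ 3·0 = 0 ≡ 0 (mod 5).
    Then x = 81 + 117·0 = 81, valid modulo lcm(117, 5) = 585: x ≡ 81 (mod 585).
Verify: 81 mod 13 = 3 ✓, 81 mod 9 = 0 ✓, 81 mod 5 = 1 ✓.

x ≡ 81 (mod 585).


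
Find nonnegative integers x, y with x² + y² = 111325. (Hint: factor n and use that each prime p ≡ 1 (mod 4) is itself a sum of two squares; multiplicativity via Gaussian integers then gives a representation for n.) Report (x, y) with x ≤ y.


Step 1: Factor n = 111325 = 5^2 · 61 · 73.
Step 2: Check the mod-4 condition on each prime factor: 5 ≡ 1 (mod 4), exponent 2; 61 ≡ 1 (mod 4), exponent 1; 73 ≡ 1 (mod 4), exponent 1.
All primes ≡ 3 (mod 4) appear to even exponent (or don't appear), so by the two-squares theorem n IS expressible as a sum of two squares.
Step 3: Build a representation. Group n = k² · m with k = 5 and m = 61 · 73 = 4453 (a product of primes ≡ 1 (mod 4)); a representation of m scales to one of n via (k·x)² + (k·y)² = k²(x² + y²). Each prime p ≡ 1 (mod 4) is itself a sum of two squares; find a² by testing p − a² for a perfect square:
  61: 61 − 1² = 60, 61 − 2² = 57, 61 − 3² = 52, 61 − 4² = 45, 61 − 5² = 36 = 6² ⇒ 61 = 5² + 6².
  73: 73 − 1² = 72, 73 − 2² = 69, 73 − 3² = 64 = 8² ⇒ 73 = 3² + 8².
  Combine using the Brahmagupta–Fibonacci identity (a² + b²)(c² + d²) = (ac − bd)² + (ad + bc)² = (ac + bd)² + (ad − bc)²:
  61 · 73 = 4453: from (5² + 6²)(3² + 8²), take (5·3 − 6·8, 5·8 + 6·3) = (15 − 48, 40 + 18) = (-33, 58); dropping signs (only squares matter) gives (33, 58); check 33² + 58² = 1089 + 3364 = 4453 ✓.
  Scale by k = 5: (5·33, 5·58) = (165, 290).
Step 4: Order so x ≤ y and verify: 165² + 290² = 27225 + 84100 = 111325 = n. ✓

n = 111325 = 165² + 290² (one valid representation with x ≤ y).


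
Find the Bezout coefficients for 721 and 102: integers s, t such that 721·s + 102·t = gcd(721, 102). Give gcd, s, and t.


Euclidean algorithm on (721, 102) — divide until remainder is 0:
  721 = 7 · 102 + 7
  102 = 14 · 7 + 4
  7 = 1 · 4 + 3
  4 = 1 · 3 + 1
  3 = 3 · 1 + 0
gcd(721, 102) = 1.
Track Bezout coefficients alongside the remainders: start with r₀ = 721 = a·1 + b·0 (s = 1, t = 0) and r₁ = 102 = a·0 + b·1 (s = 0, t = 1); each new remainder r_{k+1} = r_{k-1} − q_k·r_k inherits s_{k+1} = s_{k-1} − q_k·s_k, t_{k+1} = t_{k-1} − q_k·t_k, so r_k = a·s_k + b·t_k at every step:
  q = 7: r = 7, s = 1 − 7·0 = 1, t = 0 − 7·1 = -7  (check: 721·1 + 102·(-7) = 7)
  q = 14: r = 4, s = 0 − 14·1 = -14, t = 1 − 14·(-7) = 99  (check: 721·(-14) + 102·99 = 4)
  q = 1: r = 3, s = 1 − 1·(-14) = 15, t = -7 − 1·99 = -106  (check: 721·15 + 102·(-106) = 3)
  q = 1: r = 1, s = -14 − 1·15 = -29, t = 99 − 1·(-106) = 205  (check: 721·(-29) + 102·205 = 1)
The row with r = 1 (the gcd) gives the Bezout coefficients s = -29, t = 205.
Result: 721 · (-29) + 102 · (205) = 1.

gcd(721, 102) = 1; s = -29, t = 205 (check: 721·(-29) + 102·205 = 1).


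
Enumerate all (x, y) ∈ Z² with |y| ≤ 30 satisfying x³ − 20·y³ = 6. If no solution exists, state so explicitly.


The equation is x³ - 20y³ = 6. For fixed y, x³ = 20·y³ + 6, so a solution requires the RHS to be a perfect cube.
Strategy: iterate y from -30 to 30, compute RHS = 20·y³ + 6, and check whether it is a (positive or negative) perfect cube.
Check small values of y:
  y = 0: RHS = 6 is not a perfect cube.
  y = 1: RHS = 26 is not a perfect cube.
  y = -1: RHS = -14 is not a perfect cube.
  y = 2: RHS = 166 is not a perfect cube.
  y = -2: RHS = -154 is not a perfect cube.
  y = 3: RHS = 546 is not a perfect cube.
  y = -3: RHS = -534 is not a perfect cube.
Continuing the search up to |y| = 30 finds no solutions either.
No (x, y) in the scanned range satisfies the equation.

No integer solutions with |y| ≤ 30.


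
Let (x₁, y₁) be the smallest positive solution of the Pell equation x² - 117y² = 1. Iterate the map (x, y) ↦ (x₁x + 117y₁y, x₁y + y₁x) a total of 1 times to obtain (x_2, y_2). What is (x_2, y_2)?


Step 1: Find the fundamental solution (x₁, y₁) of x² - 117y² = 1.
  Expand √117 as a continued fraction. a₀ = ⌊√117⌋ = 10; iterate m_{k+1} = d_k·a_k − m_k, d_{k+1} = (117 − m_{k+1}²)/d_k, a_{k+1} = ⌊(a₀ + m_{k+1})/d_{k+1}⌋ (starting m₀ = 0, d₀ = 1), with convergents p_k = a_k·p_{k-1} + p_{k-2}, q_k = a_k·q_{k-1} + q_{k-2} (p₋₁ = 1, q₋₁ = 0):
  k = 0: a₀ = 10; p₀/q₀ = 10/1; p₀² − 117·q₀² = 100 − 117 = -17.
  k = 1: m = 10, d = 17, a = ⌊(10 + 10)/17⌋ = 1; p/q = (1·10 + 1)/(1·1 + 0) = 11/1; p² − 117·q² = 121 − 117 = 4.
  k = 2: m = 7, d = 4, a = ⌊(10 + 7)/4⌋ = 4; p/q = (4·11 + 10)/(4·1 + 1) = 54/5; p² − 117·q² = 2916 − 2925 = -9.
  k = 3: m = 9, d = 9, a = ⌊(10 + 9)/9⌋ = 2; p/q = (2·54 + 11)/(2·5 + 1) = 119/11; p² − 117·q² = 14161 − 14157 = 4.
  k = 4: m = 9, d = 4, a = ⌊(10 + 9)/4⌋ = 4; p/q = (4·119 + 54)/(4·11 + 5) = 530/49; p² − 117·q² = 280900 − 280917 = -17.
  k = 5: m = 7, d = 17, a = ⌊(10 + 7)/17⌋ = 1; p/q = (1·530 + 119)/(1·49 + 11) = 649/60; p² − 117·q² = 421201 − 421200 = 1.
  The first convergent with p² − 117·q² = 1 gives the fundamental solution (x₁, y₁) = (649, 60).
Step 2: Apply the recurrence (x_{n+1}, y_{n+1}) = (x₁x_n + 117y₁y_n, x₁y_n + y₁x_n) repeatedly.
  From (x_1, y_1) = (649, 60): x_2 = 649·649 + 117·60·60 = 842401; y_2 = 649·60 + 60·649 = 77880.
Step 3: Verify x_2² - 117·y_2² = 709639444801 - 709639444800 = 1 (should be 1). ✓

(x_1, y_1) = (649, 60); (x_2, y_2) = (842401, 77880).


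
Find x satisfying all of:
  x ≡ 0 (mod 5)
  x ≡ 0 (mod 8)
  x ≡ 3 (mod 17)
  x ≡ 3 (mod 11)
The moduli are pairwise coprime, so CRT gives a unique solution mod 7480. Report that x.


Product of moduli M = 5 · 8 · 17 · 11 = 7480.
Merge one congruence at a time:
  Start: x ≡ 0 (mod 5).
  Combine with x ≡ 0 (mod 8); new modulus lcm = 40.
    Write x = 0 + 5·t and substitute into x ≡ 0 (mod 8): 5·t ≡ 0 − 0 = 0 (mod 8).
    The inverse of 5 mod 8 is 5 (since 5·5 = 25 = 3·8 + 1), so t ≡ 5·0 = 0 ≡ 0 (mod 8).
    Then x = 0 + 5·0 = 0, valid modulo lcm(5, 8) = 40: x ≡ 0 (mod 40).
  Combine with x ≡ 3 (mod 17); new modulus lcm = 680.
    Write x = 0 + 40·t and substitute into x ≡ 3 (mod 17): 40·t ≡ 3 − 0 = 3 (mod 17).
    Reduce coefficients mod 17: 6·t ≡ 3 (mod 17).
    The inverse of 6 mod 17 is 3 (since 6·3 = 18 = 1·17 + 1), so t ≡ 3·3 = 9 ≡ 9 (mod 17).
    Then x = 0 + 40·9 = 360, valid modulo lcm(40, 17) = 680: x ≡ 360 (mod 680).
  Combine with x ≡ 3 (mod 11); new modulus lcm = 7480.
    Write x = 360 + 680·t and substitute into x ≡ 3 (mod 11): 680·t ≡ 3 − 360 = -357 (mod 11).
    Reduce coefficients mod 11: 9·t ≡ 6 (mod 11).
    The inverse of 9 mod 11 is 5 (since 9·5 = 45 = 4·11 + 1), so t ≡ 5·6 = 30 ≡ 8 (mod 11).
    Then x = 360 + 680·8 = 5800, valid modulo lcm(680, 11) = 7480: x ≡ 5800 (mod 7480).
Verify against each original: 5800 mod 5 = 0, 5800 mod 8 = 0, 5800 mod 17 = 3, 5800 mod 11 = 3.

x ≡ 5800 (mod 7480).


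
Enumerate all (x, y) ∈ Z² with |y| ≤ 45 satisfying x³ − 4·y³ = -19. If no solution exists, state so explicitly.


The equation is x³ - 4y³ = -19. For fixed y, x³ = 4·y³ − 19, so a solution requires the RHS to be a perfect cube.
Strategy: iterate y from -45 to 45, compute RHS = 4·y³ − 19, and check whether it is a (positive or negative) perfect cube.
Check small values of y:
  y = 0: RHS = -19 is not a perfect cube.
  y = 1: RHS = -15 is not a perfect cube.
  y = -1: RHS = -23 is not a perfect cube.
  y = 2: RHS = 13 is not a perfect cube.
  y = -2: RHS = -51 is not a perfect cube.
  y = 3: RHS = 89 is not a perfect cube.
  y = -3: RHS = -127 is not a perfect cube.
Continuing the search up to |y| = 45 finds no solutions either.
No (x, y) in the scanned range satisfies the equation.

No integer solutions with |y| ≤ 45.


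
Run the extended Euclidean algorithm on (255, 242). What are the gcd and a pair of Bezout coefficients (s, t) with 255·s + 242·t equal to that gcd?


Euclidean algorithm on (255, 242) — divide until remainder is 0:
  255 = 1 · 242 + 13
  242 = 18 · 13 + 8
  13 = 1 · 8 + 5
  8 = 1 · 5 + 3
  5 = 1 · 3 + 2
  3 = 1 · 2 + 1
  2 = 2 · 1 + 0
gcd(255, 242) = 1.
Track Bezout coefficients alongside the remainders: start with r₀ = 255 = a·1 + b·0 (s = 1, t = 0) and r₁ = 242 = a·0 + b·1 (s = 0, t = 1); each new remainder r_{k+1} = r_{k-1} − q_k·r_k inherits s_{k+1} = s_{k-1} − q_k·s_k, t_{k+1} = t_{k-1} − q_k·t_k, so r_k = a·s_k + b·t_k at every step:
  q = 1: r = 13, s = 1 − 1·0 = 1, t = 0 − 1·1 = -1  (check: 255·1 + 242·(-1) = 13)
  q = 18: r = 8, s = 0 − 18·1 = -18, t = 1 − 18·(-1) = 19  (check: 255·(-18) + 242·19 = 8)
  q = 1: r = 5, s = 1 − 1·(-18) = 19, t = -1 − 1·19 = -20  (check: 255·19 + 242·(-20) = 5)
  q = 1: r = 3, s = -18 − 1·19 = -37, t = 19 − 1·(-20) = 39  (check: 255·(-37) + 242·39 = 3)
  q = 1: r = 2, s = 19 − 1·(-37) = 56, t = -20 − 1·39 = -59  (check: 255·56 + 242·(-59) = 2)
  q = 1: r = 1, s = -37 − 1·56 = -93, t = 39 − 1·(-59) = 98  (check: 255·(-93) + 242·98 = 1)
The row with r = 1 (the gcd) gives the Bezout coefficients s = -93, t = 98.
Result: 255 · (-93) + 242 · (98) = 1.

gcd(255, 242) = 1; s = -93, t = 98 (check: 255·(-93) + 242·98 = 1).


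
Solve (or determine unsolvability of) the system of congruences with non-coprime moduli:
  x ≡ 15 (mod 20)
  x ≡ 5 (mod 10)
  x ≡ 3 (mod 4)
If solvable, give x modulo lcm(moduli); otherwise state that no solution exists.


Moduli 20, 10, 4 are not pairwise coprime, so CRT works modulo lcm(m_i) when all pairwise compatibility conditions hold.
Pairwise compatibility: gcd(m_i, m_j) must divide a_i - a_j for every pair.
Merge one congruence at a time:
  Start: x ≡ 15 (mod 20).
  Combine with x ≡ 5 (mod 10): gcd(20, 10) = 10; 5 - 15 = -10, which IS divisible by 10, so compatible.
    Write x = 15 + 20·t and substitute into x ≡ 5 (mod 10): 20·t ≡ 5 − 15 = -10 (mod 10).
    Divide the congruence (and modulus) by g = 10: 2·t ≡ -1 (mod 1).
    Modulo 1 every t works; take t = 0.
    Then x = 15 + 20·0 = 15, valid modulo lcm(20, 10) = 20: x ≡ 15 (mod 20).
  Combine with x ≡ 3 (mod 4): gcd(20, 4) = 4; 3 - 15 = -12, which IS divisible by 4, so compatible.
    Write x = 15 + 20·t and substitute into x ≡ 3 (mod 4): 20·t ≡ 3 − 15 = -12 (mod 4).
    Divide the congruence (and modulus) by g = 4: 5·t ≡ -3 (mod 1).
    Modulo 1 every t works; take t = 0.
    Then x = 15 + 20·0 = 15, valid modulo lcm(20, 4) = 20: x ≡ 15 (mod 20).
Verify: 15 mod 20 = 15, 15 mod 10 = 5, 15 mod 4 = 3.

x ≡ 15 (mod 20).


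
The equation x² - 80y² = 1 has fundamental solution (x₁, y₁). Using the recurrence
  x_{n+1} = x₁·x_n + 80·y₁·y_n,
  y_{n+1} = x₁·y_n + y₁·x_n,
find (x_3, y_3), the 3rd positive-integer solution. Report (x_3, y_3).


Step 1: Find the fundamental solution (x₁, y₁) of x² - 80y² = 1.
  Expand √80 as a continued fraction. a₀ = ⌊√80⌋ = 8; iterate m_{k+1} = d_k·a_k − m_k, d_{k+1} = (80 − m_{k+1}²)/d_k, a_{k+1} = ⌊(a₀ + m_{k+1})/d_{k+1}⌋ (starting m₀ = 0, d₀ = 1), with convergents p_k = a_k·p_{k-1} + p_{k-2}, q_k = a_k·q_{k-1} + q_{k-2} (p₋₁ = 1, q₋₁ = 0):
  k = 0: a₀ = 8; p₀/q₀ = 8/1; p₀² − 80·q₀² = 64 − 80 = -16.
  k = 1: m = 8, d = 16, a = ⌊(8 + 8)/16⌋ = 1; p/q = (1·8 + 1)/(1·1 + 0) = 9/1; p² − 80·q² = 81 − 80 = 1.
  The first convergent with p² − 80·q² = 1 gives the fundamental solution (x₁, y₁) = (9, 1).
Step 2: Apply the recurrence (x_{n+1}, y_{n+1}) = (x₁x_n + 80y₁y_n, x₁y_n + y₁x_n) repeatedly.
  From (x_1, y_1) = (9, 1): x_2 = 9·9 + 80·1·1 = 161; y_2 = 9·1 + 1·9 = 18.
  From (x_2, y_2) = (161, 18): x_3 = 9·161 + 80·1·18 = 2889; y_3 = 9·18 + 1·161 = 323.
Step 3: Verify x_3² - 80·y_3² = 8346321 - 8346320 = 1 (should be 1). ✓

(x_1, y_1) = (9, 1); (x_3, y_3) = (2889, 323).
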